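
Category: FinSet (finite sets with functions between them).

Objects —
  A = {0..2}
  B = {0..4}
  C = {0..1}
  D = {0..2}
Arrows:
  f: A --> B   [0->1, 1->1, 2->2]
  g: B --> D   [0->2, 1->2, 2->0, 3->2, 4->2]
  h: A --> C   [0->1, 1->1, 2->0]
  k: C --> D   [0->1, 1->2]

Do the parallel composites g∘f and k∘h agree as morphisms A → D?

Answer: DOES NOT COMMUTE

Work:
Path 1 = f;g:
  0 f-->1 g-->2
  1 f-->1 g-->2
  2 f-->2 g-->0
  ⟦path⟧₁ = [0->2, 1->2, 2->0]
Path 2 = h;k:
  0 h-->1 k-->2
  1 h-->1 k-->2
  2 h-->0 k-->1
  ⟦path⟧₂ = [0->2, 1->2, 2->1]
Equal? differ; not commutative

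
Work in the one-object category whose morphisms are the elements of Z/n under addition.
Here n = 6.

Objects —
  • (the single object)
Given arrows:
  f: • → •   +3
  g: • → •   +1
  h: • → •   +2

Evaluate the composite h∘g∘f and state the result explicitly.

  0 +3≡3 +1≡4 +2≡0  (mod 6)
composite: +0

Answer: +0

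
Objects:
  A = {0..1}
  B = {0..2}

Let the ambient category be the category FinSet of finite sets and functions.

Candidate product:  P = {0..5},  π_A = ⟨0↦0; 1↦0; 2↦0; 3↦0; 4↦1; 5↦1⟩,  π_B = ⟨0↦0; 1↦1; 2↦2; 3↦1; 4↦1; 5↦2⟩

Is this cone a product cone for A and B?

Answer: NOT A VALID PRODUCT — duplicate pair at indices 1,3

Work:
|A|·|B| = 2·3 = 6;  |P| = 6
Check the pairing map k ↦ (π_A(k), π_B(k)):
  0 ↦ (0,0)
  1 ↦ (0,1)
  2 ↦ (0,2)
  3 ↦ (0,1)  ✗ repeats pair of k=1
  4 ↦ (1,1)
  5 ↦ (1,2)
distinct pairs in image: 5 / 6 needed
  → (0,1) hit at k=1 and k=3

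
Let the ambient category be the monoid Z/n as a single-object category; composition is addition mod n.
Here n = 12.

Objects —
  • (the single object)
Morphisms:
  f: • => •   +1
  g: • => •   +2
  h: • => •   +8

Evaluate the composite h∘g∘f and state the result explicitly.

  0 +1≡1 +2≡3 +8≡11  (mod 12)
result: +11

Answer: +11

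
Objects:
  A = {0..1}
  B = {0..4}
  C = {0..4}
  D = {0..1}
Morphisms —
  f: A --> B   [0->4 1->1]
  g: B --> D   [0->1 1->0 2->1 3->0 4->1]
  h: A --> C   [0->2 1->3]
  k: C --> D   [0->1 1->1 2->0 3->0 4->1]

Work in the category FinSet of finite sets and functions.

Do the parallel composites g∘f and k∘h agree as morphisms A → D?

Answer: DOES NOT COMMUTE

Trace:
1) trace f;g:
  0 f-->4 g-->1
  1 f-->1 g-->0
  result₁ = [0->1 1->0]
2) trace h;k:
  0 h-->2 k-->0
  1 h-->3 k-->0
  result₂ = [0->0 1->0]
Equal? distinct morphisms ✗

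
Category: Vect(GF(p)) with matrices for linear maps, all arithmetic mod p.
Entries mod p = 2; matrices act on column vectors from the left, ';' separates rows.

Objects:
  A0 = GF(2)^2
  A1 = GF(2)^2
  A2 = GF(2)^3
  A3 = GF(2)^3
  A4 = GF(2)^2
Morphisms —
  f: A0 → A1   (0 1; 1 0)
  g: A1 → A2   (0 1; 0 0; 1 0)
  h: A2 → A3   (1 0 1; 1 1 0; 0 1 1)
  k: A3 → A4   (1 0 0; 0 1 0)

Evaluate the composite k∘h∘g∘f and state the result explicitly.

Answer: (1 1; 1 0)

Work:
  e0=[1,0] f→[0,1] g→[1,0,0] h→[1,1,0] k→[1,1]
  e1=[0,1] f→[1,0] g→[0,0,1] h→[1,0,1] k→[1,0]
⟦path⟧: (1 1; 1 0)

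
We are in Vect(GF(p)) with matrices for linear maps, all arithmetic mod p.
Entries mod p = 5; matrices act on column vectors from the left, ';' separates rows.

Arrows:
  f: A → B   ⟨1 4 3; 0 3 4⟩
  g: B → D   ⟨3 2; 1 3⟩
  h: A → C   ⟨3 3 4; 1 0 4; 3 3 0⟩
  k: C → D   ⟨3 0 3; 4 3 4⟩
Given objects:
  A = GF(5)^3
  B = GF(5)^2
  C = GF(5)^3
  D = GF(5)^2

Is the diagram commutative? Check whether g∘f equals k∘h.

Path 1 = f;g:
  e0=⟨1,0,0⟩ f→⟨1,0⟩ g→⟨3,1⟩
  e1=⟨0,1,0⟩ f→⟨4,3⟩ g→⟨3,3⟩
  e2=⟨0,0,1⟩ f→⟨3,4⟩ g→⟨2,0⟩
  result₁ = ⟨3 3 2; 1 3 0⟩
Path 2 = h;k:
  e0=⟨1,0,0⟩ h→⟨3,1,3⟩ k→⟨3,2⟩
  e1=⟨0,1,0⟩ h→⟨3,0,3⟩ k→⟨3,4⟩
  e2=⟨0,0,1⟩ h→⟨4,4,0⟩ k→⟨2,3⟩
  result₂ = ⟨3 3 2; 2 4 3⟩
Equal? NO — does not commute

Answer: DOES NOT COMMUTE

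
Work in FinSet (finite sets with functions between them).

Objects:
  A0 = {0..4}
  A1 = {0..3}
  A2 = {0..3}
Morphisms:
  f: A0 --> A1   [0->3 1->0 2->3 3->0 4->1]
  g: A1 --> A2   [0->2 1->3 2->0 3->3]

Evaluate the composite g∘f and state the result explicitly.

Answer: [0->3 1->2 2->3 3->2 4->3]

Trace:
  0 f-->3 g-->3
  1 f-->0 g-->2
  2 f-->3 g-->3
  3 f-->0 g-->2
  4 f-->1 g-->3
result: [0->3 1->2 2->3 3->2 4->3]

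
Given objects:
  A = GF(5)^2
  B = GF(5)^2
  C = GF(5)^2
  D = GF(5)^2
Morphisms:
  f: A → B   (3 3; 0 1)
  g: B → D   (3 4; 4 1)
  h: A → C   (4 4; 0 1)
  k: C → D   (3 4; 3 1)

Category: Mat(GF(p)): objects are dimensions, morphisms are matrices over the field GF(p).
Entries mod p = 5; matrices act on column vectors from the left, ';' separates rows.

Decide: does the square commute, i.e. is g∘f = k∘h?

Path 1 = f;g:
  e0=[1,0] f→[3,0] g→[4,2]
  e1=[0,1] f→[3,1] g→[3,3]
  result₁ = (4 3; 2 3)
Path 2 = h;k:
  e0=[1,0] h→[4,0] k→[2,2]
  e1=[0,1] h→[4,1] k→[1,3]
  result₂ = (2 1; 2 3)
Equal? NO — does not commute

Answer: DOES NOT COMMUTE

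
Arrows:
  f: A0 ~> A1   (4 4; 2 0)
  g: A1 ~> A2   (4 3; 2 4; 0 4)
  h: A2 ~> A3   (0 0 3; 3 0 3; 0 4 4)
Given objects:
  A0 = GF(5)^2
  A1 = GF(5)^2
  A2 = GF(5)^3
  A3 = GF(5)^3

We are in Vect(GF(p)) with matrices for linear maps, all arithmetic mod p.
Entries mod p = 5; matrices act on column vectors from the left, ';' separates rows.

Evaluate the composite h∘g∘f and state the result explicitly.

Answer: (4 0; 0 3; 1 2)

Work:
  e0=(1,0) f~>(4,2) g~>(2,1,3) h~>(4,0,1)
  e1=(0,1) f~>(4,0) g~>(1,3,0) h~>(0,3,2)
result: (4 0; 0 3; 1 2)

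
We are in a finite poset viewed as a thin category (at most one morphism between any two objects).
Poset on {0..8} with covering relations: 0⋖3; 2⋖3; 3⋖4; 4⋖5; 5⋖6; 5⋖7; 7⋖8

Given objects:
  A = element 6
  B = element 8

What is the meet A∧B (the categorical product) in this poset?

Answer: A∧B = 5

Trace:
{x : x<=A ∧ x<=B} = {0,2,3,4,5}  (A=6, B=8)
  0 <= 5
  2 <= 5
  3 <= 5
  4 <= 5
  5 <= 5
glb = 5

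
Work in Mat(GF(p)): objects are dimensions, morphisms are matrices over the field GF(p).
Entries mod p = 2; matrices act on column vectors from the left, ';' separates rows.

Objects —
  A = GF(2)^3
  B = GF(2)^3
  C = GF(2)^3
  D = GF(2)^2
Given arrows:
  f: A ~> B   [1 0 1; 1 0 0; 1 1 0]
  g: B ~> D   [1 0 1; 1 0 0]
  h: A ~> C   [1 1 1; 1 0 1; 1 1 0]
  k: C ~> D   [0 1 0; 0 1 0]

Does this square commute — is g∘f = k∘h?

Answer: DOES NOT COMMUTE

Work:
Along f;g (path 1):
  e0=⟨1,0,0⟩ f~>⟨1,1,1⟩ g~>⟨0,1⟩
  e1=⟨0,1,0⟩ f~>⟨0,0,1⟩ g~>⟨1,0⟩
  e2=⟨0,0,1⟩ f~>⟨1,0,0⟩ g~>⟨1,1⟩
  result₁ = [0 1 1; 1 0 1]
Along h;k (path 2):
  e0=⟨1,0,0⟩ h~>⟨1,1,1⟩ k~>⟨1,1⟩
  e1=⟨0,1,0⟩ h~>⟨1,0,1⟩ k~>⟨0,0⟩
  e2=⟨0,0,1⟩ h~>⟨1,1,0⟩ k~>⟨1,1⟩
  result₂ = [1 0 1; 1 0 1]
Equal? NO — does not commute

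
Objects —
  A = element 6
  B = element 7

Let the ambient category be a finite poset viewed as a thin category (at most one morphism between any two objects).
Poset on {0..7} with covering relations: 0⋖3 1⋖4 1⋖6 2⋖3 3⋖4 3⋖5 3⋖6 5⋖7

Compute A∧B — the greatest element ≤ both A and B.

Lower bounds of A=6 and B=7: {0,2,3}
  0 ⊑ 3
  2 ⊑ 3
  3 ⊑ 3
glb = 3

Answer: A∧B = 3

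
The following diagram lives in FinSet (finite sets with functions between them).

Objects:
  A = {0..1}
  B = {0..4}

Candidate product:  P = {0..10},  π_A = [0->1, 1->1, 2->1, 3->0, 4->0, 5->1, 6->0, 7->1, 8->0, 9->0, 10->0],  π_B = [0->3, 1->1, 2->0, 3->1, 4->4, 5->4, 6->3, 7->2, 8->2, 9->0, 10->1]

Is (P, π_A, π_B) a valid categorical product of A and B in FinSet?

Answer: NOT A VALID PRODUCT — |P|=11 ≠ |A|·|B|=10

Derivation:
|A|·|B| = 2·5 = 10;  |P| = 11
  → cardinalities differ; no bijection possible.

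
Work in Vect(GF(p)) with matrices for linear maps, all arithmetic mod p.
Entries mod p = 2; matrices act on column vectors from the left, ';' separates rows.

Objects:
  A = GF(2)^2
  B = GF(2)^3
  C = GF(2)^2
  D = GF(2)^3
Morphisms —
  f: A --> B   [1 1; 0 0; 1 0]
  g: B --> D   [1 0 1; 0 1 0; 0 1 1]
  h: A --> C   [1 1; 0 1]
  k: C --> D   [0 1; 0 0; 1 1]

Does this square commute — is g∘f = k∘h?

1) trace f;g:
  e0=[1,0] f-->[1,0,1] g-->[0,0,1]
  e1=[0,1] f-->[1,0,0] g-->[1,0,0]
  result₁ = [0 1; 0 0; 1 0]
2) trace h;k:
  e0=[1,0] h-->[1,0] k-->[0,0,1]
  e1=[0,1] h-->[1,1] k-->[1,0,0]
  result₂ = [0 1; 0 0; 1 0]
Equal? YES — commutes

Answer: COMMUTES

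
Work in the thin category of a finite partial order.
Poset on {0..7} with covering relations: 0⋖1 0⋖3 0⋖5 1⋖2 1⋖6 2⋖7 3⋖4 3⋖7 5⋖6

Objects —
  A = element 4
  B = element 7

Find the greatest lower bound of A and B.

Lower bounds of A=4 and B=7: {0,3}
  0 ⊑ 3
  3 ⊑ 3
glb = 3

Answer: A∧B = 3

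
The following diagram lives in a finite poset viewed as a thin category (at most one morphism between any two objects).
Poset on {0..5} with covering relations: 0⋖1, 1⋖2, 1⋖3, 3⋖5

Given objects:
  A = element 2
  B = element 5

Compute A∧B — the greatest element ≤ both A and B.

Lower bounds of A=2 and B=5: {0,1}
  0 <= 1
  1 <= 1
glb = 1

Answer: A∧B = 1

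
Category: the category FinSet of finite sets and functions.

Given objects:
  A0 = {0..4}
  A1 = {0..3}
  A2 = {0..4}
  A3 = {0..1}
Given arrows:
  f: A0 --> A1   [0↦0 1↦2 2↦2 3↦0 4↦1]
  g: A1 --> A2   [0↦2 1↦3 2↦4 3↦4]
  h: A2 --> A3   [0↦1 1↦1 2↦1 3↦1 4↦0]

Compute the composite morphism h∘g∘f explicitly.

Answer: [0↦1 1↦0 2↦0 3↦1 4↦1]

Work:
  0 f-->0 g-->2 h-->1
  1 f-->2 g-->4 h-->0
  2 f-->2 g-->4 h-->0
  3 f-->0 g-->2 h-->1
  4 f-->1 g-->3 h-->1
⟦path⟧: [0↦1 1↦0 2↦0 3↦1 4↦1]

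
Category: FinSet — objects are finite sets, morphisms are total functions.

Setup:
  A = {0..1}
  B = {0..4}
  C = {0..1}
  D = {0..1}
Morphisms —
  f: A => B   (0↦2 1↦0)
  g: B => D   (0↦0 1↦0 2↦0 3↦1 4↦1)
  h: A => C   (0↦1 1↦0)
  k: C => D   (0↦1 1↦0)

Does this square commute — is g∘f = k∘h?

Answer: DOES NOT COMMUTE

Trace:
Along f;g (path 1):
  0 f=>2 g=>0
  1 f=>0 g=>0
  composite₁ = (0↦0 1↦0)
Along h;k (path 2):
  0 h=>1 k=>0
  1 h=>0 k=>1
  composite₂ = (0↦0 1↦1)
Equal? distinct morphisms ✗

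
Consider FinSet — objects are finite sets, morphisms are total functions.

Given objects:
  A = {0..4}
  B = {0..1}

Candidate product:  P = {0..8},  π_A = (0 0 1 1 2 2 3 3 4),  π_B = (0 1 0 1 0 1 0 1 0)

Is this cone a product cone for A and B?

Answer: NOT A VALID PRODUCT — |P|=9 ≠ |A|·|B|=10

Derivation:
|A|·|B| = 5·2 = 10;  |P| = 9
  → cardinalities differ; no bijection possible.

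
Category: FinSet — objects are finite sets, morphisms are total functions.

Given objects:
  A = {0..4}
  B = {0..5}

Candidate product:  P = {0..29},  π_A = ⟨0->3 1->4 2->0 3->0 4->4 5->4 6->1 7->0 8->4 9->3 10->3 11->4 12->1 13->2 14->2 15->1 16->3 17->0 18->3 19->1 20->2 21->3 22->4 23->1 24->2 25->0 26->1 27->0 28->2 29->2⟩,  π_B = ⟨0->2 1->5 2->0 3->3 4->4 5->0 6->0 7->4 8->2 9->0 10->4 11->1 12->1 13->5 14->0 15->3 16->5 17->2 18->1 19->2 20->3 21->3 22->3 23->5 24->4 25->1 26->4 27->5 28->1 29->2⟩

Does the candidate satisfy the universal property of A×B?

Answer: VALID PRODUCT

Trace:
|A|·|B| = 5·6 = 30;  |P| = 30
Check the pairing map k ↦ (π_A(k), π_B(k)):
  0 -> (3,2)
  1 -> (4,5)
  2 -> (0,0)
  3 -> (0,3)
  4 -> (4,4)
  5 -> (4,0)
  6 -> (1,0)
  7 -> (0,4)
  8 -> (4,2)
  9 -> (3,0)
  10 -> (3,4)
  11 -> (4,1)
  12 -> (1,1)
  13 -> (2,5)
  14 -> (2,0)
  15 -> (1,3)
  16 -> (3,5)
  17 -> (0,2)
  18 -> (3,1)
  19 -> (1,2)
  20 -> (2,3)
  21 -> (3,3)
  22 -> (4,3)
  23 -> (1,5)
  24 -> (2,4)
  25 -> (0,1)
  26 -> (1,4)
  27 -> (0,5)
  28 -> (2,1)
  29 -> (2,2)
distinct pairs in image: 30 / 30 needed
  → bijection onto A×B; projections well-typed.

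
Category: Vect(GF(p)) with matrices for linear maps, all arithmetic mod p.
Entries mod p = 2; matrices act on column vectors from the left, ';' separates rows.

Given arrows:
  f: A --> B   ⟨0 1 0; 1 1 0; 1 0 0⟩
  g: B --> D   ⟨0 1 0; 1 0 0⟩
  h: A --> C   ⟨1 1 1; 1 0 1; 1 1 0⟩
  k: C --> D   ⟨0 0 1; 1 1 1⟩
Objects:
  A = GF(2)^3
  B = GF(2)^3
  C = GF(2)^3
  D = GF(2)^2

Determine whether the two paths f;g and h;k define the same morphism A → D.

Answer: DOES NOT COMMUTE

Work:
Path 1 = f;g:
  e0=(1,0,0) f-->(0,1,1) g-->(1,0)
  e1=(0,1,0) f-->(1,1,0) g-->(1,1)
  e2=(0,0,1) f-->(0,0,0) g-->(0,0)
  ⟦path⟧₁ = ⟨1 1 0; 0 1 0⟩
Path 2 = h;k:
  e0=(1,0,0) h-->(1,1,1) k-->(1,1)
  e1=(0,1,0) h-->(1,0,1) k-->(1,0)
  e2=(0,0,1) h-->(1,1,0) k-->(0,0)
  ⟦path⟧₂ = ⟨1 1 0; 1 0 0⟩
Equal? NO — does not commute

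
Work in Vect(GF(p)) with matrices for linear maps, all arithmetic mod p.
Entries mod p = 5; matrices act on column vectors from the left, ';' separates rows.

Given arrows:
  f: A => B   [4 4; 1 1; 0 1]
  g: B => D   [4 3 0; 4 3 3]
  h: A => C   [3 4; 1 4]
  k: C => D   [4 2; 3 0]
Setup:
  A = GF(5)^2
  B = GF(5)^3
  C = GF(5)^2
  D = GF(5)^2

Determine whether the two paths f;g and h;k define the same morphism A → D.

Answer: COMMUTES

Derivation:
Along f;g (path 1):
  e0=⟨1,0⟩ f=>⟨4,1,0⟩ g=>⟨4,4⟩
  e1=⟨0,1⟩ f=>⟨4,1,1⟩ g=>⟨4,2⟩
  ⟦path⟧₁ = [4 4; 4 2]
Along h;k (path 2):
  e0=⟨1,0⟩ h=>⟨3,1⟩ k=>⟨4,4⟩
  e1=⟨0,1⟩ h=>⟨4,4⟩ k=>⟨4,2⟩
  ⟦path⟧₂ = [4 4; 4 2]
Equal? YES — commutes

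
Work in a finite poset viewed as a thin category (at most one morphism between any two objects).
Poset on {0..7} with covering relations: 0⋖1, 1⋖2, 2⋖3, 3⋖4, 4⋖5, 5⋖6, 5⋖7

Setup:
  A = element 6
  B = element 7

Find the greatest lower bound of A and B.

Answer: A∧B = 5

Derivation:
{x : x≤A ∧ x≤B} = {0,1,2,3,4,5}  (A=6, B=7)
  0 ≤ 5
  1 ≤ 5
  2 ≤ 5
  3 ≤ 5
  4 ≤ 5
  5 ≤ 5
glb = 5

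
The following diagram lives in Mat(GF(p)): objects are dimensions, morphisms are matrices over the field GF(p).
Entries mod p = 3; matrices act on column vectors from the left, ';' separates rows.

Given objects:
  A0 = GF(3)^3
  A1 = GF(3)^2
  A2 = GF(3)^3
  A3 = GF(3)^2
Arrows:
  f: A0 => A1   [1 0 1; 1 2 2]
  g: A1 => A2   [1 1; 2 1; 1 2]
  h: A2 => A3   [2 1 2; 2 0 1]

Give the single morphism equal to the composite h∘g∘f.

  e0=⟨1,0,0⟩ f=>⟨1,1⟩ g=>⟨2,0,0⟩ h=>⟨1,1⟩
  e1=⟨0,1,0⟩ f=>⟨0,2⟩ g=>⟨2,2,1⟩ h=>⟨2,2⟩
  e2=⟨0,0,1⟩ f=>⟨1,2⟩ g=>⟨0,1,2⟩ h=>⟨2,2⟩
result: [1 2 2; 1 2 2]

Answer: [1 2 2; 1 2 2]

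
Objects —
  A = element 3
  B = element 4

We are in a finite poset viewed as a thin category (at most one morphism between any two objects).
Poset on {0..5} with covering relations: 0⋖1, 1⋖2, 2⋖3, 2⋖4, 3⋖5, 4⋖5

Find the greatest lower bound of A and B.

Answer: A∧B = 2

Derivation:
Common predecessors of 3,4: {0,1,2}
  0 ⊑ 2
  1 ⊑ 2
  2 ⊑ 2
glb = 2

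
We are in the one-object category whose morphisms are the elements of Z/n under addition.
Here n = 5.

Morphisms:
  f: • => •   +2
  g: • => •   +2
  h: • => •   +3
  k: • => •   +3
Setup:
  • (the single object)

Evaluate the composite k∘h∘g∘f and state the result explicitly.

  0 +2≡2 +2≡4 +3≡2 +3≡0  (mod 5)
⟦path⟧: +0

Answer: +0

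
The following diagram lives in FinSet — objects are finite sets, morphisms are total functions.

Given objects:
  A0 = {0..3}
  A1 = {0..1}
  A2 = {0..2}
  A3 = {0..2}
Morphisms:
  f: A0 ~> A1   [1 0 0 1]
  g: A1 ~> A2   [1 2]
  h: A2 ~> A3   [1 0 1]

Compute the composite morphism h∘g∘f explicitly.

Answer: [1 0 0 1]

Work:
  0 f~>1 g~>2 h~>1
  1 f~>0 g~>1 h~>0
  2 f~>0 g~>1 h~>0
  3 f~>1 g~>2 h~>1
result: [1 0 0 1]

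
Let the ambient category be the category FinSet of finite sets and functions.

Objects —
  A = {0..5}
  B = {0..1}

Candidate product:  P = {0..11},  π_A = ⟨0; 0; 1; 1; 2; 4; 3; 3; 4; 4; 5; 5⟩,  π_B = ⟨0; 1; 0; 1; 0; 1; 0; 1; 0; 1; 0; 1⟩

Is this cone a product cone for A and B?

|A|·|B| = 6·2 = 12;  |P| = 12
Check the pairing map k ↦ (π_A(k), π_B(k)):
  0 ↦ (0,0)
  1 ↦ (0,1)
  2 ↦ (1,0)
  3 ↦ (1,1)
  4 ↦ (2,0)
  5 ↦ (4,1)
  6 ↦ (3,0)
  7 ↦ (3,1)
  8 ↦ (4,0)
  9 ↦ (4,1)  ✗ repeats pair of k=5
  10 ↦ (5,0)
  11 ↦ (5,1)
distinct pairs in image: 11 / 12 needed
  → (4,1) hit at k=5 and k=9

Answer: NOT A VALID PRODUCT — duplicate pair at indices 9,5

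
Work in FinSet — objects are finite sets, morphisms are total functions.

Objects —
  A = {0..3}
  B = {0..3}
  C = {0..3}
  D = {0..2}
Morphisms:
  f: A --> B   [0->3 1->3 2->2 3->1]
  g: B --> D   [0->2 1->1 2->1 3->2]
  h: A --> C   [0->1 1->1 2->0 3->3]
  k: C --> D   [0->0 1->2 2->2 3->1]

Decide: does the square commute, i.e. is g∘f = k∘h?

Along f;g (path 1):
  0 f-->3 g-->2
  1 f-->3 g-->2
  2 f-->2 g-->1
  3 f-->1 g-->1
  ⟦path⟧₁ = [0->2 1->2 2->1 3->1]
Along h;k (path 2):
  0 h-->1 k-->2
  1 h-->1 k-->2
  2 h-->0 k-->0
  3 h-->3 k-->1
  ⟦path⟧₂ = [0->2 1->2 2->0 3->1]
Equal? differ; not commutative

Answer: DOES NOT COMMUTE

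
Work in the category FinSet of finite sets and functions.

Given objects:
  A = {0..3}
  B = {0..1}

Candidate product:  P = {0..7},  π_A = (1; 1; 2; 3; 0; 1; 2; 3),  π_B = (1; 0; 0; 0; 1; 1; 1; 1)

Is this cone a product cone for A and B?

Answer: NOT A VALID PRODUCT — duplicate pair at indices 5,0

Derivation:
|A|·|B| = 4·2 = 8;  |P| = 8
Check the pairing map k ↦ (π_A(k), π_B(k)):
  0 : (1,1)
  1 : (1,0)
  2 : (2,0)
  3 : (3,0)
  4 : (0,1)
  5 : (1,1)  ✗ repeats pair of k=0
  6 : (2,1)
  7 : (3,1)
distinct pairs in image: 7 / 8 needed
  → (1,1) hit at k=0 and k=5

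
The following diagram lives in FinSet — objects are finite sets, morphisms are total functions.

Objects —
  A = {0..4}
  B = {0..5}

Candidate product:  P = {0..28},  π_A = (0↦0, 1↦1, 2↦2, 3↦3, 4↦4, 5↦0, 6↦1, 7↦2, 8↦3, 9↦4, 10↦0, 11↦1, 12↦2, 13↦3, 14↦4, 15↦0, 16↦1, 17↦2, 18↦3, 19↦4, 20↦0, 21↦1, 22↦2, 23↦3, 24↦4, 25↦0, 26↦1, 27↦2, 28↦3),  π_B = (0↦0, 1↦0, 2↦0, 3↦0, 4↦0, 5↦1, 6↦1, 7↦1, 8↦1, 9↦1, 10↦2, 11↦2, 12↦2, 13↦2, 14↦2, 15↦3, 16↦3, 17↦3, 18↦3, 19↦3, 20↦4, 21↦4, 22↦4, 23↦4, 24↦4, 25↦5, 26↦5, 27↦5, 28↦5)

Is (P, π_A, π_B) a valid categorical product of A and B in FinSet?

|A|·|B| = 5·6 = 30;  |P| = 29
  → cardinalities differ; no bijection possible.

Answer: NOT A VALID PRODUCT — |P|=29 ≠ |A|·|B|=30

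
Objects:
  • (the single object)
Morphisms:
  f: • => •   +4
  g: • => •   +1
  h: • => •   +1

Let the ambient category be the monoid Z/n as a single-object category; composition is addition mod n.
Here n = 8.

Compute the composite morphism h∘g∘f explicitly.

Answer: +6

Work:
  0 +4≡4 +1≡5 +1≡6  (mod 8)
⟦path⟧: +6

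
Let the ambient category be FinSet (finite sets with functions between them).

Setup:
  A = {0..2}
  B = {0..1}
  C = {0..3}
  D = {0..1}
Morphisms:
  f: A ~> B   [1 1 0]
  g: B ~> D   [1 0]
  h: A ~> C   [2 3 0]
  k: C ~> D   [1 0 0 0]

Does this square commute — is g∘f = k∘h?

Answer: COMMUTES

Work:
Along f;g (path 1):
  0 f~>1 g~>0
  1 f~>1 g~>0
  2 f~>0 g~>1
  result₁ = [0 0 1]
Along h;k (path 2):
  0 h~>2 k~>0
  1 h~>3 k~>0
  2 h~>0 k~>1
  result₂ = [0 0 1]
Equal? same morphism ✓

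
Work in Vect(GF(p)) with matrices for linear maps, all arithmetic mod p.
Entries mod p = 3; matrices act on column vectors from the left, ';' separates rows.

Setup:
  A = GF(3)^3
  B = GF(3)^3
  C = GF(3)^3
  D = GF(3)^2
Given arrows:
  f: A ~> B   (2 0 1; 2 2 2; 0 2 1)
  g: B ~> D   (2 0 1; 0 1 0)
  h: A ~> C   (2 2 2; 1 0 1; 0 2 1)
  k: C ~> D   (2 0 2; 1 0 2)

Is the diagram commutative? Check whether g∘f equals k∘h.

Answer: DOES NOT COMMUTE

Derivation:
1) trace f;g:
  e0=[1,0,0] f~>[2,2,0] g~>[1,2]
  e1=[0,1,0] f~>[0,2,2] g~>[2,2]
  e2=[0,0,1] f~>[1,2,1] g~>[0,2]
  ⟦path⟧₁ = (1 2 0; 2 2 2)
2) trace h;k:
  e0=[1,0,0] h~>[2,1,0] k~>[1,2]
  e1=[0,1,0] h~>[2,0,2] k~>[2,0]
  e2=[0,0,1] h~>[2,1,1] k~>[0,1]
  ⟦path⟧₂ = (1 2 0; 2 0 1)
Equal? NO — does not commute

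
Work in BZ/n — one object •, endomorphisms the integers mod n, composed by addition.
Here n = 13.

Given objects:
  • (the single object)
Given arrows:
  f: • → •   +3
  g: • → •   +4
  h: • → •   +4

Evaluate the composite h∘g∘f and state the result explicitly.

Answer: +11

Derivation:
  0 +3≡3 +4≡7 +4≡11  (mod 13)
result: +11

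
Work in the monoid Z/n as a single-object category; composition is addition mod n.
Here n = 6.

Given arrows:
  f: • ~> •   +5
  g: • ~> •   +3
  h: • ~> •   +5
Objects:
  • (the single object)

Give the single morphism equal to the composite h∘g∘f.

Answer: +1

Derivation:
  0 +5≡5 +3≡2 +5≡1  (mod 6)
composite: +1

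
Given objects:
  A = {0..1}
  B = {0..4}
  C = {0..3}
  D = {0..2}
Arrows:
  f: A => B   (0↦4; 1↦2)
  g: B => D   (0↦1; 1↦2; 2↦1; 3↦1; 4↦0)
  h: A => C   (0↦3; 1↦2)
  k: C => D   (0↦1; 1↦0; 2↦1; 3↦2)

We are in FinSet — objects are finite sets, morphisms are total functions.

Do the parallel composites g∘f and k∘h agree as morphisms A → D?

1) trace f;g:
  0 f=>4 g=>0
  1 f=>2 g=>1
  result₁ = (0↦0; 1↦1)
2) trace h;k:
  0 h=>3 k=>2
  1 h=>2 k=>1
  result₂ = (0↦2; 1↦1)
Equal? differ; not commutative

Answer: DOES NOT COMMUTE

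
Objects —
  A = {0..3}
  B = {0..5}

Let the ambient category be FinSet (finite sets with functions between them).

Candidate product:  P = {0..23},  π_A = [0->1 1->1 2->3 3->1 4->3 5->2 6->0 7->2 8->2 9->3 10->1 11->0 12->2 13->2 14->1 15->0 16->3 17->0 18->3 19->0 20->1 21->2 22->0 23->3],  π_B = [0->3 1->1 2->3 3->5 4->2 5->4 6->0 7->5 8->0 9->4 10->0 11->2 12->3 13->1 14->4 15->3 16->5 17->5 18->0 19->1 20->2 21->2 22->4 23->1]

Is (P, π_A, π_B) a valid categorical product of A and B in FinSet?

Answer: VALID PRODUCT

Trace:
|A|·|B| = 4·6 = 24;  |P| = 24
Check the pairing map k ↦ (π_A(k), π_B(k)):
  0 -> (1,3)
  1 -> (1,1)
  2 -> (3,3)
  3 -> (1,5)
  4 -> (3,2)
  5 -> (2,4)
  6 -> (0,0)
  7 -> (2,5)
  8 -> (2,0)
  9 -> (3,4)
  10 -> (1,0)
  11 -> (0,2)
  12 -> (2,3)
  13 -> (2,1)
  14 -> (1,4)
  15 -> (0,3)
  16 -> (3,5)
  17 -> (0,5)
  18 -> (3,0)
  19 -> (0,1)
  20 -> (1,2)
  21 -> (2,2)
  22 -> (0,4)
  23 -> (3,1)
distinct pairs in image: 24 / 24 needed
  → bijection onto A×B; projections well-typed.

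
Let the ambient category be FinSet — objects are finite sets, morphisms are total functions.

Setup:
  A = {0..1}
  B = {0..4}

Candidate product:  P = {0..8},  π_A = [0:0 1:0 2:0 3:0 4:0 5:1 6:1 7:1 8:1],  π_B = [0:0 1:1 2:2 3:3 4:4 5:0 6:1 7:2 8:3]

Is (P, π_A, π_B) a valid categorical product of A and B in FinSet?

|A|·|B| = 2·5 = 10;  |P| = 9
  → cardinalities differ; no bijection possible.

Answer: NOT A VALID PRODUCT — |P|=9 ≠ |A|·|B|=10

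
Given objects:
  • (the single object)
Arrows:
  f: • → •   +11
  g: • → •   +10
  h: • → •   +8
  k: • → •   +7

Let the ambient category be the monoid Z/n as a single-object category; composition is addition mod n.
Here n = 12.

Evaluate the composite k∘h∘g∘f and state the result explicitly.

Answer: +0

Trace:
  0 +11≡11 +10≡9 +8≡5 +7≡0  (mod 12)
result: +0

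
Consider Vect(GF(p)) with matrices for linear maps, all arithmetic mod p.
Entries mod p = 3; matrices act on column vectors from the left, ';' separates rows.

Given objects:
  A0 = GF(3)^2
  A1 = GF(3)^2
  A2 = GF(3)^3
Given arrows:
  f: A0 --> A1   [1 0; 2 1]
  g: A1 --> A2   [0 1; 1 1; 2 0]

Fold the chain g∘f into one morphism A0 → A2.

  e0=⟨1,0⟩ f-->⟨1,2⟩ g-->⟨2,0,2⟩
  e1=⟨0,1⟩ f-->⟨0,1⟩ g-->⟨1,1,0⟩
result: [2 1; 0 1; 2 0]

Answer: [2 1; 0 1; 2 0]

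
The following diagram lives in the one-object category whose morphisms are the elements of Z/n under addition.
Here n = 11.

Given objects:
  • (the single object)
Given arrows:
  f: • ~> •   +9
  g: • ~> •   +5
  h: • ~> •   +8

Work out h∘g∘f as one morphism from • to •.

Answer: +0

Work:
  0 +9≡9 +5≡3 +8≡0  (mod 11)
⟦path⟧: +0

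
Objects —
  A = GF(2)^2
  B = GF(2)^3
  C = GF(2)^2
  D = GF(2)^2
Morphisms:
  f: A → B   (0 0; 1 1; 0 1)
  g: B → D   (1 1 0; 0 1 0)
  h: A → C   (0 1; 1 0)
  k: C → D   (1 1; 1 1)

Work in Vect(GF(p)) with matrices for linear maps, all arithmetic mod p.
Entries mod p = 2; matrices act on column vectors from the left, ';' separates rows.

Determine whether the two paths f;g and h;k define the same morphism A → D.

Answer: COMMUTES

Trace:
Along f;g (path 1):
  e0=(1,0) f→(0,1,0) g→(1,1)
  e1=(0,1) f→(0,1,1) g→(1,1)
  result₁ = (1 1; 1 1)
Along h;k (path 2):
  e0=(1,0) h→(0,1) k→(1,1)
  e1=(0,1) h→(1,0) k→(1,1)
  result₂ = (1 1; 1 1)
Equal? equal; square commutes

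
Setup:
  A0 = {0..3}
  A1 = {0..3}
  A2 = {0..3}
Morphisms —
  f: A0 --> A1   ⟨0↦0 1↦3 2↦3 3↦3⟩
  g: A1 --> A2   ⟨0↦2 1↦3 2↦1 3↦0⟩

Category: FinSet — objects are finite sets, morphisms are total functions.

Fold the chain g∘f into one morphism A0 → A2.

  0 f-->0 g-->2
  1 f-->3 g-->0
  2 f-->3 g-->0
  3 f-->3 g-->0
composite: ⟨0↦2 1↦0 2↦0 3↦0⟩

Answer: ⟨0↦2 1↦0 2↦0 3↦0⟩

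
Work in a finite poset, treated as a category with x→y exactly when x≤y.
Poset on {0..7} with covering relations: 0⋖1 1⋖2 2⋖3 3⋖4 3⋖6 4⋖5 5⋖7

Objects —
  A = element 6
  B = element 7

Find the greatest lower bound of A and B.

Answer: A∧B = 3

Derivation:
Lower bounds of A=6 and B=7: {0,1,2,3}
  0 ⊑ 3
  1 ⊑ 3
  2 ⊑ 3
  3 ⊑ 3
glb = 3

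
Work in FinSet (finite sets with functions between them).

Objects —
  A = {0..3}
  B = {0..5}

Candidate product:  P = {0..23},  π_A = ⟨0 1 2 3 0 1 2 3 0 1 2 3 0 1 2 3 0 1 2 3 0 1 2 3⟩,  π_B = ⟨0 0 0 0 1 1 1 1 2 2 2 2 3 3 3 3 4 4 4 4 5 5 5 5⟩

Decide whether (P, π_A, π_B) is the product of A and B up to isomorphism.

Answer: VALID PRODUCT

Trace:
|A|·|B| = 4·6 = 24;  |P| = 24
Check the pairing map k ↦ (π_A(k), π_B(k)):
  0 -> (0,0)
  1 -> (1,0)
  2 -> (2,0)
  3 -> (3,0)
  4 -> (0,1)
  5 -> (1,1)
  6 -> (2,1)
  7 -> (3,1)
  8 -> (0,2)
  9 -> (1,2)
  10 -> (2,2)
  11 -> (3,2)
  12 -> (0,3)
  13 -> (1,3)
  14 -> (2,3)
  15 -> (3,3)
  16 -> (0,4)
  17 -> (1,4)
  18 -> (2,4)
  19 -> (3,4)
  20 -> (0,5)
  21 -> (1,5)
  22 -> (2,5)
  23 -> (3,5)
distinct pairs in image: 24 / 24 needed
  → bijection onto A×B; projections well-typed.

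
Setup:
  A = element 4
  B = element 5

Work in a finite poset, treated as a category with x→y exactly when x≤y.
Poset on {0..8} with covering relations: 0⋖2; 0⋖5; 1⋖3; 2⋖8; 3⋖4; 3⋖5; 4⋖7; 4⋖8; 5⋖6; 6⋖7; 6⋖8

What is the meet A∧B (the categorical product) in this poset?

Answer: A∧B = 3

Work:
Common predecessors of 4,5: {1,3}
  1 ⊑ 3
  3 ⊑ 3
glb = 3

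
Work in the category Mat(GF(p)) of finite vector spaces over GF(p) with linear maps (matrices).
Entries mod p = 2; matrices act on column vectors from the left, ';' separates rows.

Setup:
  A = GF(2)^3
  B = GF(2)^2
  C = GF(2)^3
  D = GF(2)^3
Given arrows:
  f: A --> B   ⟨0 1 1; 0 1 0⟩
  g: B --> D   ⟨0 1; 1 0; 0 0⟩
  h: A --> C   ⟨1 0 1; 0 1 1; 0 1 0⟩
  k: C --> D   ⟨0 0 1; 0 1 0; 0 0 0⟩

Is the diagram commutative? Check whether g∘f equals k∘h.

Path 1 = f;g:
  e0=[1,0,0] f-->[0,0] g-->[0,0,0]
  e1=[0,1,0] f-->[1,1] g-->[1,1,0]
  e2=[0,0,1] f-->[1,0] g-->[0,1,0]
  composite₁ = ⟨0 1 0; 0 1 1; 0 0 0⟩
Path 2 = h;k:
  e0=[1,0,0] h-->[1,0,0] k-->[0,0,0]
  e1=[0,1,0] h-->[0,1,1] k-->[1,1,0]
  e2=[0,0,1] h-->[1,1,0] k-->[0,1,0]
  composite₂ = ⟨0 1 0; 0 1 1; 0 0 0⟩
Equal? equal; square commutes

Answer: COMMUTES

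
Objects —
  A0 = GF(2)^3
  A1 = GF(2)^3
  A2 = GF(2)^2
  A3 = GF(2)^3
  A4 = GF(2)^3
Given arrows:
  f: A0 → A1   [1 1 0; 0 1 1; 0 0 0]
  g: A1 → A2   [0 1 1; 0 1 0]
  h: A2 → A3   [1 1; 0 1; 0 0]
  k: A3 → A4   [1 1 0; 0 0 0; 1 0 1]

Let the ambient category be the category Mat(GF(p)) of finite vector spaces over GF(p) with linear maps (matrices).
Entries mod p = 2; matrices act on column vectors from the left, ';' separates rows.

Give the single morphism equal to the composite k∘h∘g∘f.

  e0=(1,0,0) f→(1,0,0) g→(0,0) h→(0,0,0) k→(0,0,0)
  e1=(0,1,0) f→(1,1,0) g→(1,1) h→(0,1,0) k→(1,0,0)
  e2=(0,0,1) f→(0,1,0) g→(1,1) h→(0,1,0) k→(1,0,0)
⟦path⟧: [0 1 1; 0 0 0; 0 0 0]

Answer: [0 1 1; 0 0 0; 0 0 0]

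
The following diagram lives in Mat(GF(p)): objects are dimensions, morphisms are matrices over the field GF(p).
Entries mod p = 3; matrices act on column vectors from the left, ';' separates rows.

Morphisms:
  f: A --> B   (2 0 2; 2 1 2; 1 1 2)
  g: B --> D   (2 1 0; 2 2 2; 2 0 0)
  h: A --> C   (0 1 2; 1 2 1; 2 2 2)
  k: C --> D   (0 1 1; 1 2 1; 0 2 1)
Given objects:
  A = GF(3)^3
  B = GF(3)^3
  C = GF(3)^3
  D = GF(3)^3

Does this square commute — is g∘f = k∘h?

1) trace f;g:
  e0=[1,0,0] f-->[2,2,1] g-->[0,1,1]
  e1=[0,1,0] f-->[0,1,1] g-->[1,1,0]
  e2=[0,0,1] f-->[2,2,2] g-->[0,0,1]
  composite₁ = (0 1 0; 1 1 0; 1 0 1)
2) trace h;k:
  e0=[1,0,0] h-->[0,1,2] k-->[0,1,1]
  e1=[0,1,0] h-->[1,2,2] k-->[1,1,0]
  e2=[0,0,1] h-->[2,1,2] k-->[0,0,1]
  composite₂ = (0 1 0; 1 1 0; 1 0 1)
Equal? YES — commutes

Answer: COMMUTES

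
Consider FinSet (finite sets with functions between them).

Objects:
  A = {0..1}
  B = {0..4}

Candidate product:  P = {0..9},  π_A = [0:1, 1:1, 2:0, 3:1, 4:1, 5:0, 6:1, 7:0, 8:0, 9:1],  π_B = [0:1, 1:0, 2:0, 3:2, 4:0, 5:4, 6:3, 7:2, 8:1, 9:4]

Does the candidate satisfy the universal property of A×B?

Answer: NOT A VALID PRODUCT — duplicate pair at indices 1,4

Work:
|A|·|B| = 2·5 = 10;  |P| = 10
Check the pairing map k ↦ (π_A(k), π_B(k)):
  0 : (1,1)
  1 : (1,0)
  2 : (0,0)
  3 : (1,2)
  4 : (1,0)  ✗ repeats pair of k=1
  5 : (0,4)
  6 : (1,3)
  7 : (0,2)
  8 : (0,1)
  9 : (1,4)
distinct pairs in image: 9 / 10 needed
  → (1,0) hit at k=1 and k=4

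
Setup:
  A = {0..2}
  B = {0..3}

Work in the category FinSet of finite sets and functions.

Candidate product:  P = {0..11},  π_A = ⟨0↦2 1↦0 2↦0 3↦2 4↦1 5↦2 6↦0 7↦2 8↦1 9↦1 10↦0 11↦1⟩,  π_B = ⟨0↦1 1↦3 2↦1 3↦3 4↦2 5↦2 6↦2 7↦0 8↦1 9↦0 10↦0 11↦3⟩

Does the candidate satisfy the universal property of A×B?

|A|·|B| = 3·4 = 12;  |P| = 12
Check the pairing map k ↦ (π_A(k), π_B(k)):
  0 ↦ (2,1)
  1 ↦ (0,3)
  2 ↦ (0,1)
  3 ↦ (2,3)
  4 ↦ (1,2)
  5 ↦ (2,2)
  6 ↦ (0,2)
  7 ↦ (2,0)
  8 ↦ (1,1)
  9 ↦ (1,0)
  10 ↦ (0,0)
  11 ↦ (1,3)
distinct pairs in image: 12 / 12 needed
  → bijection onto A×B; projections well-typed.

Answer: VALID PRODUCT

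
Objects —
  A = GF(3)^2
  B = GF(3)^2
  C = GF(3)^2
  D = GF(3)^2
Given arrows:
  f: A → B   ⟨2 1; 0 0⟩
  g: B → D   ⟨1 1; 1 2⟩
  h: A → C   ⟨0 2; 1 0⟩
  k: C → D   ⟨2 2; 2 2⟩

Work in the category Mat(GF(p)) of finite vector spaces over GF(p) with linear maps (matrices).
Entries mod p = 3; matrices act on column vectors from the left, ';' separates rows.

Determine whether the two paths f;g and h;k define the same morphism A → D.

Answer: COMMUTES

Work:
Path 1 = f;g:
  e0=(1,0) f→(2,0) g→(2,2)
  e1=(0,1) f→(1,0) g→(1,1)
  ⟦path⟧₁ = ⟨2 1; 2 1⟩
Path 2 = h;k:
  e0=(1,0) h→(0,1) k→(2,2)
  e1=(0,1) h→(2,0) k→(1,1)
  ⟦path⟧₂ = ⟨2 1; 2 1⟩
Equal? YES — commutes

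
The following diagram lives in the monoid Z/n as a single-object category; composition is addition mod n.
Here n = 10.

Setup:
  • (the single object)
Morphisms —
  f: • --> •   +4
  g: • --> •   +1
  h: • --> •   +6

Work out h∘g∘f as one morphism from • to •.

Answer: +1

Trace:
  0 +4≡4 +1≡5 +6≡1  (mod 10)
⟦path⟧: +1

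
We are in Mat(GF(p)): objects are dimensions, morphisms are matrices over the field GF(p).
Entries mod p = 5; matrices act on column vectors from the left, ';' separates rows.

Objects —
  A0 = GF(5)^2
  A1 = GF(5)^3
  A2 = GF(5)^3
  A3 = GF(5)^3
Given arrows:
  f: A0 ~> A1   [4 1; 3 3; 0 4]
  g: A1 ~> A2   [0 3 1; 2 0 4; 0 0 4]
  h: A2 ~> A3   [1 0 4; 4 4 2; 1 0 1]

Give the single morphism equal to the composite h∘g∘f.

Answer: [4 2; 3 1; 4 4]

Work:
  e0=[1,0] f~>[4,3,0] g~>[4,3,0] h~>[4,3,4]
  e1=[0,1] f~>[1,3,4] g~>[3,3,1] h~>[2,1,4]
composite: [4 2; 3 1; 4 4]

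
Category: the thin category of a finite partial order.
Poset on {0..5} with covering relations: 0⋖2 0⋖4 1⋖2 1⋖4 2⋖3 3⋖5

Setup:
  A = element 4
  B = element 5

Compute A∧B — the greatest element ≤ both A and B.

Answer: NO MEET EXISTS

Trace:
Lower bounds of A=4 and B=5: {0,1}
  maximal lower bounds 0 and 1 are incomparable: neither 0⊑1 nor 1⊑0
→ no greatest lower bound exists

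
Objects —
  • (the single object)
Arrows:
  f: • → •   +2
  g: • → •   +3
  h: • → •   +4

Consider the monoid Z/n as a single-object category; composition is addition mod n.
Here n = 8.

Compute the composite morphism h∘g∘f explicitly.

Answer: +1

Trace:
  0 +2≡2 +3≡5 +4≡1  (mod 8)
result: +1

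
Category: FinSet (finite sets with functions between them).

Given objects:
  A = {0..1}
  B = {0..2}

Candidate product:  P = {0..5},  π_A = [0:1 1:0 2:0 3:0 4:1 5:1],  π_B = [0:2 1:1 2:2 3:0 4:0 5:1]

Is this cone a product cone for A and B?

|A|·|B| = 2·3 = 6;  |P| = 6
Check the pairing map k ↦ (π_A(k), π_B(k)):
  0 : (1,2)
  1 : (0,1)
  2 : (0,2)
  3 : (0,0)
  4 : (1,0)
  5 : (1,1)
distinct pairs in image: 6 / 6 needed
  → bijection onto A×B; projections well-typed.

Answer: VALID PRODUCT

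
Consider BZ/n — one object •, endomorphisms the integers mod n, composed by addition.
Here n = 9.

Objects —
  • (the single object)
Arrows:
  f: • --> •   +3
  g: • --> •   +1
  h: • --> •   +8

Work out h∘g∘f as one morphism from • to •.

Answer: +3

Derivation:
  0 +3≡3 +1≡4 +8≡3  (mod 9)
composite: +3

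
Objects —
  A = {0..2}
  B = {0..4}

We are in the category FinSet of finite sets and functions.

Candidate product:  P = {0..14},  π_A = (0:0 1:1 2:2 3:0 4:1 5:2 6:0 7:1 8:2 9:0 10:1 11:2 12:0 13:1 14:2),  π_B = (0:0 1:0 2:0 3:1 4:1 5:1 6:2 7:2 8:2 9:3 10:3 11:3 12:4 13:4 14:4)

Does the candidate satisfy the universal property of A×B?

Answer: VALID PRODUCT

Work:
|A|·|B| = 3·5 = 15;  |P| = 15
Check the pairing map k ↦ (π_A(k), π_B(k)):
  0 : (0,0)
  1 : (1,0)
  2 : (2,0)
  3 : (0,1)
  4 : (1,1)
  5 : (2,1)
  6 : (0,2)
  7 : (1,2)
  8 : (2,2)
  9 : (0,3)
  10 : (1,3)
  11 : (2,3)
  12 : (0,4)
  13 : (1,4)
  14 : (2,4)
distinct pairs in image: 15 / 15 needed
  → bijection onto A×B; projections well-typed.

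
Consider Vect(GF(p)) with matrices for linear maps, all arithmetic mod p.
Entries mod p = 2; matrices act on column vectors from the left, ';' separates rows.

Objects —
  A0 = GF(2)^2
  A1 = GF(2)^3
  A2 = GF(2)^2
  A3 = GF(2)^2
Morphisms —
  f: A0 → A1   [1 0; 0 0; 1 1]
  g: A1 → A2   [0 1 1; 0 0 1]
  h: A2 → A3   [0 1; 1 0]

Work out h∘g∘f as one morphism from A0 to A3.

Answer: [1 1; 1 1]

Work:
  e0=(1,0) f→(1,0,1) g→(1,1) h→(1,1)
  e1=(0,1) f→(0,0,1) g→(1,1) h→(1,1)
⟦path⟧: [1 1; 1 1]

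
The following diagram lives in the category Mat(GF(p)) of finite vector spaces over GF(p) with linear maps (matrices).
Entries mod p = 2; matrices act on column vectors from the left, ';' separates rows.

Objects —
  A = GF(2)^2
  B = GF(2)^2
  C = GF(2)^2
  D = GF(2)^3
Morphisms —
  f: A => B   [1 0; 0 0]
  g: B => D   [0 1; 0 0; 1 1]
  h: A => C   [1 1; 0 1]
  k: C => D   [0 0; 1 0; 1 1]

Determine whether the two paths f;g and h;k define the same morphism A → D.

Answer: DOES NOT COMMUTE

Trace:
1) trace f;g:
  e0=⟨1,0⟩ f=>⟨1,0⟩ g=>⟨0,0,1⟩
  e1=⟨0,1⟩ f=>⟨0,0⟩ g=>⟨0,0,0⟩
  ⟦path⟧₁ = [0 0; 0 0; 1 0]
2) trace h;k:
  e0=⟨1,0⟩ h=>⟨1,0⟩ k=>⟨0,1,1⟩
  e1=⟨0,1⟩ h=>⟨1,1⟩ k=>⟨0,1,0⟩
  ⟦path⟧₂ = [0 0; 1 1; 1 0]
Equal? NO — does not commute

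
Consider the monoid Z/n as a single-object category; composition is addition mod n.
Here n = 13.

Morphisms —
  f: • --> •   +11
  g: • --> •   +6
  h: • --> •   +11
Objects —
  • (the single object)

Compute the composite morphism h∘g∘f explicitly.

  0 +11≡11 +6≡4 +11≡2  (mod 13)
⟦path⟧: +2

Answer: +2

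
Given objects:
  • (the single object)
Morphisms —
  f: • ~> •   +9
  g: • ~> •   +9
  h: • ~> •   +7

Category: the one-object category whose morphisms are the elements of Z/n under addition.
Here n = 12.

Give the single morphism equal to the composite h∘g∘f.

Answer: +1

Trace:
  0 +9≡9 +9≡6 +7≡1  (mod 12)
composite: +1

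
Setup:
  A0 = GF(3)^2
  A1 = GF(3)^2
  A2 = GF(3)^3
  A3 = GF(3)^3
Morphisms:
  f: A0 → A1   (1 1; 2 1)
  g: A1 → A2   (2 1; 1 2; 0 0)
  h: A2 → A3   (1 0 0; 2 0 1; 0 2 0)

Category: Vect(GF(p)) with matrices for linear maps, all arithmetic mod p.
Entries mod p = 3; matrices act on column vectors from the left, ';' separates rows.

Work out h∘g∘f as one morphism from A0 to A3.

  e0=⟨1,0⟩ f→⟨1,2⟩ g→⟨1,2,0⟩ h→⟨1,2,1⟩
  e1=⟨0,1⟩ f→⟨1,1⟩ g→⟨0,0,0⟩ h→⟨0,0,0⟩
result: (1 0; 2 0; 1 0)

Answer: (1 0; 2 0; 1 0)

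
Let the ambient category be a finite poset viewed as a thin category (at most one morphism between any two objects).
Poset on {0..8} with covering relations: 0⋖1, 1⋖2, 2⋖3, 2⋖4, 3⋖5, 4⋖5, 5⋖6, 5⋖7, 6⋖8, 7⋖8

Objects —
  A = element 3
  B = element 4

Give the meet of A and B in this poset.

Answer: A∧B = 2

Derivation:
Common predecessors of 3,4: {0,1,2}
  0 <= 2
  1 <= 2
  2 <= 2
glb = 2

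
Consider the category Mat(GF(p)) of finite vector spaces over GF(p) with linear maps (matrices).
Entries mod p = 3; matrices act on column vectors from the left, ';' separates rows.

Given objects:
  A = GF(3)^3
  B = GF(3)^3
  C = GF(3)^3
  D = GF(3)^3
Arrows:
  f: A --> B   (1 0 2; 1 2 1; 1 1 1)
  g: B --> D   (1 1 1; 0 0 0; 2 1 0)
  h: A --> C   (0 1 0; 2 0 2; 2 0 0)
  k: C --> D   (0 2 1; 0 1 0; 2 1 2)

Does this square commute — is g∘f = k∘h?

1) trace f;g:
  e0=[1,0,0] f-->[1,1,1] g-->[0,0,0]
  e1=[0,1,0] f-->[0,2,1] g-->[0,0,2]
  e2=[0,0,1] f-->[2,1,1] g-->[1,0,2]
  result₁ = (0 0 1; 0 0 0; 0 2 2)
2) trace h;k:
  e0=[1,0,0] h-->[0,2,2] k-->[0,2,0]
  e1=[0,1,0] h-->[1,0,0] k-->[0,0,2]
  e2=[0,0,1] h-->[0,2,0] k-->[1,2,2]
  result₂ = (0 0 1; 2 0 2; 0 2 2)
Equal? differ; not commutative

Answer: DOES NOT COMMUTE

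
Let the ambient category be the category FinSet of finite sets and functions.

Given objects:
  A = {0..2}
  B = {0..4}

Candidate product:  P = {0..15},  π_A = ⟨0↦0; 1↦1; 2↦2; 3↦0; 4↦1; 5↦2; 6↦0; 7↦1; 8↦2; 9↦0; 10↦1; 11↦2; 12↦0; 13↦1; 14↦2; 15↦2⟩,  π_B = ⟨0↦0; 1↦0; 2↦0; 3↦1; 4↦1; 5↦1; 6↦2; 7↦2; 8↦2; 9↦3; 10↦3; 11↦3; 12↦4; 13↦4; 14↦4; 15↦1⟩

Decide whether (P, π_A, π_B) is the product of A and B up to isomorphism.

|A|·|B| = 3·5 = 15;  |P| = 16
  → cardinalities differ; no bijection possible.

Answer: NOT A VALID PRODUCT — |P|=16 ≠ |A|·|B|=15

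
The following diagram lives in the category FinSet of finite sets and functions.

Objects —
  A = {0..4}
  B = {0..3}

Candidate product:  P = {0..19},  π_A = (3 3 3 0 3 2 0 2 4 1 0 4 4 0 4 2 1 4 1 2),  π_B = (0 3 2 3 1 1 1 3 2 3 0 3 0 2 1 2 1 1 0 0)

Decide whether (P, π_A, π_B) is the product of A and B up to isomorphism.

Answer: NOT A VALID PRODUCT — duplicate pair at indices 14,17

Derivation:
|A|·|B| = 5·4 = 20;  |P| = 20
Check the pairing map k ↦ (π_A(k), π_B(k)):
  0 : (3,0)
  1 : (3,3)
  2 : (3,2)
  3 : (0,3)
  4 : (3,1)
  5 : (2,1)
  6 : (0,1)
  7 : (2,3)
  8 : (4,2)
  9 : (1,3)
  10 : (0,0)
  11 : (4,3)
  12 : (4,0)
  13 : (0,2)
  14 : (4,1)
  15 : (2,2)
  16 : (1,1)
  17 : (4,1)  ✗ repeats pair of k=14
  18 : (1,0)
  19 : (2,0)
distinct pairs in image: 19 / 20 needed
  → (4,1) hit at k=14 and k=17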